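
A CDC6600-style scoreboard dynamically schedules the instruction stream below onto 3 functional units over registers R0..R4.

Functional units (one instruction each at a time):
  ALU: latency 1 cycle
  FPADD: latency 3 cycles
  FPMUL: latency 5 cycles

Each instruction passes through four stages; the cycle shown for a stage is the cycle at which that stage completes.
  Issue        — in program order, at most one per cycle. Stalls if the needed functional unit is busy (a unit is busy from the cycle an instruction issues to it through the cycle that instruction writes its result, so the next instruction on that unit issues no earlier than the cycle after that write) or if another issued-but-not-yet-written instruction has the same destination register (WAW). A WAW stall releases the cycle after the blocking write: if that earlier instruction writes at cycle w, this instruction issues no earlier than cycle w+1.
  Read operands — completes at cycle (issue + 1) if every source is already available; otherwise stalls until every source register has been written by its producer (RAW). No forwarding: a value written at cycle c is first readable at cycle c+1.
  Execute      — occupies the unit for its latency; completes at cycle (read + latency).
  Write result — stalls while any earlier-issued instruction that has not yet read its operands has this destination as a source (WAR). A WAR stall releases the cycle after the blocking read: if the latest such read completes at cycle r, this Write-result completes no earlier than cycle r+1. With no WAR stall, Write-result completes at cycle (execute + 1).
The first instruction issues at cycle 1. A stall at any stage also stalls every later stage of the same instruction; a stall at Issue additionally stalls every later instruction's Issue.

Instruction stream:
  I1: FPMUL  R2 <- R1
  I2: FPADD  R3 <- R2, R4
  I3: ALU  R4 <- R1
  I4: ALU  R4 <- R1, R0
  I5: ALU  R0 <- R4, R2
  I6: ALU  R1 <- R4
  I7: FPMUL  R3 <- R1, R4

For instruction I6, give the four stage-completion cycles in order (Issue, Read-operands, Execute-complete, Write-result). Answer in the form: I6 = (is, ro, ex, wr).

t=1  I1 dispatched to FPMUL
t=2  I1 operands ready · I2 dispatched to FPADD
t=3  I3 dispatched to ALU
t=4  I3 operands ready
t=5  I3 complete
t=7  I1 complete
t=8  R2←I1
t=9  I2 operands ready
t=10  R4←I3
t=11  I4 dispatched to ALU
t=12  I2 complete · I4 operands ready
t=13  R3←I2 · I4 complete
t=14  R4←I4
t=15  I5 dispatched to ALU
t=16  I5 operands ready
t=17  I5 complete
t=18  R0←I5
t=19  I6 dispatched to ALU
t=20  I6 operands ready · I7 dispatched to FPMUL
t=21  I6 complete
t=22  R1←I6
t=23  I7 operands ready
t=28  I7 complete
t=29  R3←I7

I6 = (19, 20, 21, 22)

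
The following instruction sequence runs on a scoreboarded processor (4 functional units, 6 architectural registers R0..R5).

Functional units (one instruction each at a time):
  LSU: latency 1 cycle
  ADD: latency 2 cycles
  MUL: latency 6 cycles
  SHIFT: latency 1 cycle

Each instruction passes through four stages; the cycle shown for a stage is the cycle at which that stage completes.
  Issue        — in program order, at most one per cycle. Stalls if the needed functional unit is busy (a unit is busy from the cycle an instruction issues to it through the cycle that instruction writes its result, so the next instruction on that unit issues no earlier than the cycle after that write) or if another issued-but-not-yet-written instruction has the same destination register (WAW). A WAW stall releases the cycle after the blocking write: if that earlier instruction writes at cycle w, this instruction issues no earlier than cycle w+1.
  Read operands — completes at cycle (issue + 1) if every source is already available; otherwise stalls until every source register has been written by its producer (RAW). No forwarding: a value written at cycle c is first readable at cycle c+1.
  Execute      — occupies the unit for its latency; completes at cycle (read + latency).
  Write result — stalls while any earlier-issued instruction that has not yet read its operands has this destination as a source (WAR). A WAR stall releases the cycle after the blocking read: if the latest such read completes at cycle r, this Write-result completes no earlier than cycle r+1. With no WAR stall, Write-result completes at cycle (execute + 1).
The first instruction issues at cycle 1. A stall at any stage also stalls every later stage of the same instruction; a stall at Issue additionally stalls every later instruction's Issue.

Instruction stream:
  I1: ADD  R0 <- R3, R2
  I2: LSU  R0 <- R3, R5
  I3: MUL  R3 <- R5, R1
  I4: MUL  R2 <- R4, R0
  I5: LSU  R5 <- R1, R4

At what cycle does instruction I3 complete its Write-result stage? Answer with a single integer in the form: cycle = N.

cycle = 15

cycle 1: I1 issues→ADD
cycle 2: I1 reads
cycle 4: I1 exec-done
cycle 5: I1 writes R0
cycle 6: I2 issues→LSU
cycle 7: I2 reads; I3 issues→MUL
cycle 8: I2 exec-done; I3 reads
cycle 9: I2 writes R0
cycle 14: I3 exec-done
cycle 15: I3 writes R3
cycle 16: I4 issues→MUL
cycle 17: I4 reads; I5 issues→LSU
cycle 18: I5 reads
cycle 19: I5 exec-done
cycle 20: I5 writes R5
cycle 23: I4 exec-done
cycle 24: I4 writes R2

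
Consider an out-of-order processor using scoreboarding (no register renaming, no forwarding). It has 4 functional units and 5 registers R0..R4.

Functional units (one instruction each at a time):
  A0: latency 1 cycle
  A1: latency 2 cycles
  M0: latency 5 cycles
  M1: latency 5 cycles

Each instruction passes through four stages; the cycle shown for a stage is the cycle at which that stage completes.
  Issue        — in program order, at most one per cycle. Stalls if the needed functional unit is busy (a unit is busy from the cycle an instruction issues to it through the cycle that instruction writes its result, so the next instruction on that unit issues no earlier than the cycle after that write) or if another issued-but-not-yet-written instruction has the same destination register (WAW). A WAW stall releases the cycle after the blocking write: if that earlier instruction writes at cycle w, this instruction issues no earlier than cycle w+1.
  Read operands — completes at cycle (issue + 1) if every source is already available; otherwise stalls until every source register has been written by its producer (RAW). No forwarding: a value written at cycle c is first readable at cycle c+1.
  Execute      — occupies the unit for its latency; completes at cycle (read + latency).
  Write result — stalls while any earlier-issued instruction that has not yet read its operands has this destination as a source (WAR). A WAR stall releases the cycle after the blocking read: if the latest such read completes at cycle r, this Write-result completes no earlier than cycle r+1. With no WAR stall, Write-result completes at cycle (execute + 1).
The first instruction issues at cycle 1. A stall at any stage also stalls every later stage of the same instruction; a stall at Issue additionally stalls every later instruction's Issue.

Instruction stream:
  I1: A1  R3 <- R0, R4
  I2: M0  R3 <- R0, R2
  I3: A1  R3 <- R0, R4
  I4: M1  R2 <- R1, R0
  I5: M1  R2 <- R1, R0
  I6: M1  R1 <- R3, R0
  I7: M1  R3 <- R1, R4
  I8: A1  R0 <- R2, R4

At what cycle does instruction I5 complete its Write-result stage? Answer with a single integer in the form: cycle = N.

t=1  I1 dispatched to A1
t=2  I1 operands ready
t=4  I1 complete
t=5  R3←I1
t=6  I2 dispatched to M0
t=7  I2 operands ready
t=12  I2 complete
t=13  R3←I2
t=14  I3 dispatched to A1
t=15  I3 operands ready · I4 dispatched to M1
t=16  I4 operands ready
t=17  I3 complete
t=18  R3←I3
t=21  I4 complete
t=22  R2←I4
t=23  I5 dispatched to M1
t=24  I5 operands ready
t=29  I5 complete
t=30  R2←I5
t=31  I6 dispatched to M1
t=32  I6 operands ready
t=37  I6 complete
t=38  R1←I6
t=39  I7 dispatched to M1
t=40  I7 operands ready · I8 dispatched to A1
t=41  I8 operands ready
t=43  I8 complete
t=44  R0←I8
t=45  I7 complete
t=46  R3←I7

cycle = 30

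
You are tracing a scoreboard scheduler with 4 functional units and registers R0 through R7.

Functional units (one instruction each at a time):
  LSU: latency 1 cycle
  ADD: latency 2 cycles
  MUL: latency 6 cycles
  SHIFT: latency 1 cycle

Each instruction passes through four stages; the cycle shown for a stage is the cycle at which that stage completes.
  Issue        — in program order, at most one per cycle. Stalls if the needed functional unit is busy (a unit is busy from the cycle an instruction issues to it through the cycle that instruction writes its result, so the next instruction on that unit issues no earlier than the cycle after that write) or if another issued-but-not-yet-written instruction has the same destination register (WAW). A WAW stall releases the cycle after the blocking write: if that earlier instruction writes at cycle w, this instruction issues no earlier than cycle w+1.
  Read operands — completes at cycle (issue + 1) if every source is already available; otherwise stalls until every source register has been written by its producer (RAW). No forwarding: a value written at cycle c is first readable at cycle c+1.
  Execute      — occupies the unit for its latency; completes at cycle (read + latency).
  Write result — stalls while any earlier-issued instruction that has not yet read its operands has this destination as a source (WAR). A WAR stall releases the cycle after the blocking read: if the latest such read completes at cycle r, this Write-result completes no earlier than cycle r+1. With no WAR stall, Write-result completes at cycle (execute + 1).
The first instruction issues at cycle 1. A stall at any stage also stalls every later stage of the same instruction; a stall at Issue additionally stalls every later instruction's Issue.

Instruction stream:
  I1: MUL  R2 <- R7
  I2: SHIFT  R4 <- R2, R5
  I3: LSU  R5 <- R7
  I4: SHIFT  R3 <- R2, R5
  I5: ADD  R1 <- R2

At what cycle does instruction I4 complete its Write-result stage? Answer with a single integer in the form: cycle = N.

[I1] 1/2/8/9
[I2] 2/10/11/12  (RAW R2: wait I1 write@9)
[I3] 3/4/5/11  (WAR R5: wait I2 read@10)
[I4] 13/14/15/16  (struct: SHIFT busy until I2 writes@12)
[I5] 14/15/17/18

cycle = 16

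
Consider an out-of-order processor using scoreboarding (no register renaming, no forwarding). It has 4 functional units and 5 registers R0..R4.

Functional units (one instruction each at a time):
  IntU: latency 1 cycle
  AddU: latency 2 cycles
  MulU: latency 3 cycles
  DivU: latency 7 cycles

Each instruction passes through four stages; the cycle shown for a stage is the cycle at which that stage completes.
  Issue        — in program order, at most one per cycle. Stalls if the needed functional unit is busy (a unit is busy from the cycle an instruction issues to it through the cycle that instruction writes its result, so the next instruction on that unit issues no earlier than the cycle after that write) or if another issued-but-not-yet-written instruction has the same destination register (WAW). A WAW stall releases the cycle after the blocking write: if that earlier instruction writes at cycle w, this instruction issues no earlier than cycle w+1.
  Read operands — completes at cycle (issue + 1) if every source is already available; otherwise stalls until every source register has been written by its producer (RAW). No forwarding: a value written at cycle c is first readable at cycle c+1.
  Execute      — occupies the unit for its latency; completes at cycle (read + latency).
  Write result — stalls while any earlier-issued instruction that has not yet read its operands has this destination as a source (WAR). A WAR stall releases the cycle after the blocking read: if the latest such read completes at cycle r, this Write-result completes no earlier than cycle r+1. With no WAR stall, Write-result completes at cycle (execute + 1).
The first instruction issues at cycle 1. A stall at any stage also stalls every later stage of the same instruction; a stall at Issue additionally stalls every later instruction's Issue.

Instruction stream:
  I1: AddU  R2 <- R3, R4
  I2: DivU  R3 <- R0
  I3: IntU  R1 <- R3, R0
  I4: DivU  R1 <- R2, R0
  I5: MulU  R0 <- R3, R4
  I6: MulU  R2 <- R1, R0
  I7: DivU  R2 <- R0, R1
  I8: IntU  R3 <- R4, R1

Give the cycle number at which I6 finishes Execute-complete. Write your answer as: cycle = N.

  I1 | 1 | 2 | 4 | 5
  I2 | 2 | 3 | 10 | 11
  I3 | 3 | 12 | 13 | 14   RAW R3: wait I2 write@11
  I4 | 15 | 16 | 23 | 24   WAW R1: wait I3 write@14
  I5 | 16 | 17 | 20 | 21
  I6 | 22 | 25 | 28 | 29   struct: MulU busy until I5 writes@21 · RAW R1: wait I4 write@24
  I7 | 30 | 31 | 38 | 39   WAW R2: wait I6 write@29
  I8 | 31 | 32 | 33 | 34

cycle = 28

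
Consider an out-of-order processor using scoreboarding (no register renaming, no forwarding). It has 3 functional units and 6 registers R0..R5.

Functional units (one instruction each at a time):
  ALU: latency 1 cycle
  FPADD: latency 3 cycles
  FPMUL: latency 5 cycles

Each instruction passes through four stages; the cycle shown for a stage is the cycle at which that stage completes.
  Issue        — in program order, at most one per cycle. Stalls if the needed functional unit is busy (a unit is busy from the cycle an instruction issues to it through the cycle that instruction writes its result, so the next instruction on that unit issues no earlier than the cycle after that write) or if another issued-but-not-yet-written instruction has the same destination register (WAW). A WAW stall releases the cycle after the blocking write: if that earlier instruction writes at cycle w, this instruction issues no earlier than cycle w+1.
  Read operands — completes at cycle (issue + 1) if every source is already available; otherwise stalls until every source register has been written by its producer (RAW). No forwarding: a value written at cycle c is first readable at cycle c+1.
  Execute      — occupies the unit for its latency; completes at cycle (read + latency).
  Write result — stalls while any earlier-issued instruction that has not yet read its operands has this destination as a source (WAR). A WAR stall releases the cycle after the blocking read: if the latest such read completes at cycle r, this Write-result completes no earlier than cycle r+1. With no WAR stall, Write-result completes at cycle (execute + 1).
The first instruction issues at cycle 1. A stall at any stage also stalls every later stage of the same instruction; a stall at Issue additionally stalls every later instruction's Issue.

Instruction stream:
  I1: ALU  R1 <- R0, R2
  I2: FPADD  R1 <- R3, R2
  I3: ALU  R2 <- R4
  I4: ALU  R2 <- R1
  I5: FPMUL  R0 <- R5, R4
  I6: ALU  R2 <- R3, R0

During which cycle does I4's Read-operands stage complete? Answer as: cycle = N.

[1] I1 dispatched to ALU
[2] I1 operands ready
[3] I1 complete
[4] R1←I1
[5] I2 dispatched to FPADD
[6] I2 operands ready; I3 dispatched to ALU
[7] I3 operands ready
[8] I3 complete
[9] I2 complete; R2←I3
[10] R1←I2; I4 dispatched to ALU
[11] I4 operands ready; I5 dispatched to FPMUL
[12] I4 complete; I5 operands ready
[13] R2←I4
[14] I6 dispatched to ALU
[17] I5 complete
[18] R0←I5
[19] I6 operands ready
[20] I6 complete
[21] R2←I6

cycle = 11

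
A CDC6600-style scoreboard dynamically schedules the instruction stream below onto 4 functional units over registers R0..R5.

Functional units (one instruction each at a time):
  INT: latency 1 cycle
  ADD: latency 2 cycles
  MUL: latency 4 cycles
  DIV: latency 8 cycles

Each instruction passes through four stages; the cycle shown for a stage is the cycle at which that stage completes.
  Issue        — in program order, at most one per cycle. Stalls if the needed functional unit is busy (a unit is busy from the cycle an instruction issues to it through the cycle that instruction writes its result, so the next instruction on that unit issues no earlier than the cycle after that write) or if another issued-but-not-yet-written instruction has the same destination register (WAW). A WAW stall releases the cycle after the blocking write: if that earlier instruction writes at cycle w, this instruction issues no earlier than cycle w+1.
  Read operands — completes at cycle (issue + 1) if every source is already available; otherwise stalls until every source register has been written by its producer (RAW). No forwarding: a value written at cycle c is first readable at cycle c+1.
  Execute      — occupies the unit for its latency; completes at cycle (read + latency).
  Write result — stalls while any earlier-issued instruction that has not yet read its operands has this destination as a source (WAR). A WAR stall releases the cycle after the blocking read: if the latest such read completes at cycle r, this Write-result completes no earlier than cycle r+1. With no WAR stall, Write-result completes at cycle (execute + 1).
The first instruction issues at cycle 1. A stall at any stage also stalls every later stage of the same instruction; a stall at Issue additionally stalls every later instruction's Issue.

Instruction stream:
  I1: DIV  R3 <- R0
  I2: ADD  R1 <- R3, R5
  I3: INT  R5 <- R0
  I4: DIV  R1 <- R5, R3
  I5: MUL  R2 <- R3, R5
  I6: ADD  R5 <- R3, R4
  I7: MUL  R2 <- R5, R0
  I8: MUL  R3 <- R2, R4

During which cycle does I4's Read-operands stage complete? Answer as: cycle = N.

cycle = 17

c1: I1 issues→DIV
c2: I1 reads · I2 issues→ADD
c3: I3 issues→INT
c4: I3 reads
c5: I3 exec-done
c10: I1 exec-done
c11: I1 writes R3
c12: I2 reads
c13: I3 writes R5
c14: I2 exec-done
c15: I2 writes R1
c16: I4 issues→DIV
c17: I4 reads · I5 issues→MUL
c18: I5 reads · I6 issues→ADD
c19: I6 reads
c21: I6 exec-done
c22: I5 exec-done · I6 writes R5
c23: I5 writes R2
c24: I7 issues→MUL
c25: I4 exec-done · I7 reads
c26: I4 writes R1
c29: I7 exec-done
c30: I7 writes R2
c31: I8 issues→MUL
c32: I8 reads
c36: I8 exec-done
c37: I8 writes R3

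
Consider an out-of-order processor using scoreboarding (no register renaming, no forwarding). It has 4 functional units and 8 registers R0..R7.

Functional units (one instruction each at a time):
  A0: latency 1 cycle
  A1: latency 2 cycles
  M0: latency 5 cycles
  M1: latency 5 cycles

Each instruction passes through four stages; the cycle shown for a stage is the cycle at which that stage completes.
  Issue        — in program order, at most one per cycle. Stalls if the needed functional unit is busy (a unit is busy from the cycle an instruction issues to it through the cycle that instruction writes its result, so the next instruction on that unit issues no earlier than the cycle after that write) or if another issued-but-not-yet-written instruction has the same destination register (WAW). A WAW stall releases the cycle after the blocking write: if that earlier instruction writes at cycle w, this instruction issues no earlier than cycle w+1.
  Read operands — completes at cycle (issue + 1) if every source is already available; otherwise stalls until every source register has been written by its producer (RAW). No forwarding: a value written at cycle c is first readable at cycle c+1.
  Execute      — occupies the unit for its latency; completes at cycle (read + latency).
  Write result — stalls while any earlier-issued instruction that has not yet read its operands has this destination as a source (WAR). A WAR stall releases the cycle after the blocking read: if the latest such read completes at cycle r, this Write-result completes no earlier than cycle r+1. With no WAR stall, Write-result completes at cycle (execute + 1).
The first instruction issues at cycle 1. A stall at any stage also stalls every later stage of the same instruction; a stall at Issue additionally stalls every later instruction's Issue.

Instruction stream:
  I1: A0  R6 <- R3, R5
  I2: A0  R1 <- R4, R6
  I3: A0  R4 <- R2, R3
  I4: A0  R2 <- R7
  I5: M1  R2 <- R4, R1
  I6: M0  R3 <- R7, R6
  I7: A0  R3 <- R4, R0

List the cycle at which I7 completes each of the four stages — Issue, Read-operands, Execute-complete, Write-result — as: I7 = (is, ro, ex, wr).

I7 = (26, 27, 28, 29)

  I1 | 1 | 2 | 3 | 4
  I2 | 5 | 6 | 7 | 8   struct: A0 busy until I1 writes@4
  I3 | 9 | 10 | 11 | 12   struct: A0 busy until I2 writes@8
  I4 | 13 | 14 | 15 | 16   struct: A0 busy until I3 writes@12
  I5 | 17 | 18 | 23 | 24   WAW R2: wait I4 write@16
  I6 | 18 | 19 | 24 | 25
  I7 | 26 | 27 | 28 | 29   WAW R3: wait I6 write@25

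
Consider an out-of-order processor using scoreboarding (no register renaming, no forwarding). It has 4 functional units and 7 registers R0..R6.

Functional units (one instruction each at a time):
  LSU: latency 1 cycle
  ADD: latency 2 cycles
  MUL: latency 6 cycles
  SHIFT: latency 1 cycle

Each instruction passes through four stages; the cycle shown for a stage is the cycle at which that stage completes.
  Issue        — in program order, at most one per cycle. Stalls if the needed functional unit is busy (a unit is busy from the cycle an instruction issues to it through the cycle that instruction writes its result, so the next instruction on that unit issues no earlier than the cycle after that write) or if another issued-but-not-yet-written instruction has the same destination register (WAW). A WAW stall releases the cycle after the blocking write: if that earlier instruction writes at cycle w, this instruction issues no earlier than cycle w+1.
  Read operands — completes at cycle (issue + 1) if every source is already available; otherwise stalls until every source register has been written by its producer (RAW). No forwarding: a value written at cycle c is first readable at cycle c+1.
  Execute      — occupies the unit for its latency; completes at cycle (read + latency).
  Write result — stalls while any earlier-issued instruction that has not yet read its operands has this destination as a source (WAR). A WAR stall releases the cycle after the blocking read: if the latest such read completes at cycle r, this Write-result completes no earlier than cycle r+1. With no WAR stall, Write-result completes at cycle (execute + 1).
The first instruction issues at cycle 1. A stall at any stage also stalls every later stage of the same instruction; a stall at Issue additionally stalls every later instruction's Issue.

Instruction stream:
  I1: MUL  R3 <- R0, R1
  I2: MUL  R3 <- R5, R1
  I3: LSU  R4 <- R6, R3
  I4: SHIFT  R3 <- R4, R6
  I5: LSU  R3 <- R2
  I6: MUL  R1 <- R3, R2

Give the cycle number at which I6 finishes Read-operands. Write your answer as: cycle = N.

cycle = 29

cycle 1: I1→MUL
cycle 2: I1 RO
cycle 8: I1 EX
cycle 9: I1 WR R3
cycle 10: I2→MUL
cycle 11: I2 RO; I3→LSU
cycle 17: I2 EX
cycle 18: I2 WR R3
cycle 19: I3 RO; I4→SHIFT
cycle 20: I3 EX
cycle 21: I3 WR R4
cycle 22: I4 RO
cycle 23: I4 EX
cycle 24: I4 WR R3
cycle 25: I5→LSU
cycle 26: I5 RO; I6→MUL
cycle 27: I5 EX
cycle 28: I5 WR R3
cycle 29: I6 RO
cycle 35: I6 EX
cycle 36: I6 WR R1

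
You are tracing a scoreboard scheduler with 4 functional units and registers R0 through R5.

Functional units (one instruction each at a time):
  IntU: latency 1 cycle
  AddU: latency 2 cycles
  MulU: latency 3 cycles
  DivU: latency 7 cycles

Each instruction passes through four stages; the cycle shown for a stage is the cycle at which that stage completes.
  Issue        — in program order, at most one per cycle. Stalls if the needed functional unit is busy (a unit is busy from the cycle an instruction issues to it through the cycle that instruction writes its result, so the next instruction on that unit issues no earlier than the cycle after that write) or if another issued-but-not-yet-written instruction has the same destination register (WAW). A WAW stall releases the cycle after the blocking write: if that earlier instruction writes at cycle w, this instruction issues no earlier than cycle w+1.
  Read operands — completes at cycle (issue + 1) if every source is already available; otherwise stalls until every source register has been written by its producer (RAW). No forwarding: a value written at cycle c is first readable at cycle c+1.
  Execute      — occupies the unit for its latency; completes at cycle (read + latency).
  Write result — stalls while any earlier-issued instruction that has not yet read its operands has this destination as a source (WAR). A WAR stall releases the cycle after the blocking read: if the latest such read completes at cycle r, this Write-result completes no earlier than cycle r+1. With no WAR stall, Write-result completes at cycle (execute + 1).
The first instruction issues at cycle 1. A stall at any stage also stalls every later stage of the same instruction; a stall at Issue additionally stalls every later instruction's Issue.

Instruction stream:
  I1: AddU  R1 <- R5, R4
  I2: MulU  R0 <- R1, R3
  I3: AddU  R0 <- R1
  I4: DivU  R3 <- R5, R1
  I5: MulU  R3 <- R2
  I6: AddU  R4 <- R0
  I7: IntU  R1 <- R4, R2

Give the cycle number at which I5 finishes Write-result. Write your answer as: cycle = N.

I1 -> (1, 2, 4, 5)
I2 -> (2, 6, 9, 10)  // RAW R1: wait I1 write@5
I3 -> (11, 12, 14, 15)  // WAW R0: wait I2 write@10
I4 -> (12, 13, 20, 21)
I5 -> (22, 23, 26, 27)  // WAW R3: wait I4 write@21
I6 -> (23, 24, 26, 27)
I7 -> (24, 28, 29, 30)  // RAW R4: wait I6 write@27

cycle = 27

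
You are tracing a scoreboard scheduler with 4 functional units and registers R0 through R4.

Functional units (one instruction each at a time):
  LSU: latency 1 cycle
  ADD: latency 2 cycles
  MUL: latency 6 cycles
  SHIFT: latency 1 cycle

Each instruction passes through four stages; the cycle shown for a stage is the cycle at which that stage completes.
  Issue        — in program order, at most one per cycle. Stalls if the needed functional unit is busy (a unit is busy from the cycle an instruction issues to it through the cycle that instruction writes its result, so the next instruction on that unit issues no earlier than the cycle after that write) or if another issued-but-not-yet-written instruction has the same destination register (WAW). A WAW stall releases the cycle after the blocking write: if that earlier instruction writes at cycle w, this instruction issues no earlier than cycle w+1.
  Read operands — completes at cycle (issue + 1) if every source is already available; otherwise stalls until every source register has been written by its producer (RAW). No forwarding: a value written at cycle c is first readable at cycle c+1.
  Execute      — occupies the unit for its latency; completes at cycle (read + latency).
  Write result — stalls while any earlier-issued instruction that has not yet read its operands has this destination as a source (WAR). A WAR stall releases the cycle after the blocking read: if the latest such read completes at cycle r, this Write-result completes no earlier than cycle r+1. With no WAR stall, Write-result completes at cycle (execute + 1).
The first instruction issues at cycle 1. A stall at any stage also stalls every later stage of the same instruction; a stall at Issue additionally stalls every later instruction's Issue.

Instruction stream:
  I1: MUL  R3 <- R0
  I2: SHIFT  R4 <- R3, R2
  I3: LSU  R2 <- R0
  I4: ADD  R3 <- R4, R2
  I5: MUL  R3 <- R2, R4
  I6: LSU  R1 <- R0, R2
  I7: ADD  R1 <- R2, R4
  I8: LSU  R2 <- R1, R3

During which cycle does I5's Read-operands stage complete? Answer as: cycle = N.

[I1] 1/2/8/9
[I2] 2/10/11/12  (RAW R3: wait I1 write@9)
[I3] 3/4/5/11  (WAR R2: wait I2 read@10)
[I4] 10/13/15/16  (WAW R3: wait I1 write@9; RAW R4: wait I2 write@12)
[I5] 17/18/24/25  (WAW R3: wait I4 write@16)
[I6] 18/19/20/21
[I7] 22/23/25/26  (WAW R1: wait I6 write@21)
[I8] 23/27/28/29  (RAW R1: wait I7 write@26)

cycle = 18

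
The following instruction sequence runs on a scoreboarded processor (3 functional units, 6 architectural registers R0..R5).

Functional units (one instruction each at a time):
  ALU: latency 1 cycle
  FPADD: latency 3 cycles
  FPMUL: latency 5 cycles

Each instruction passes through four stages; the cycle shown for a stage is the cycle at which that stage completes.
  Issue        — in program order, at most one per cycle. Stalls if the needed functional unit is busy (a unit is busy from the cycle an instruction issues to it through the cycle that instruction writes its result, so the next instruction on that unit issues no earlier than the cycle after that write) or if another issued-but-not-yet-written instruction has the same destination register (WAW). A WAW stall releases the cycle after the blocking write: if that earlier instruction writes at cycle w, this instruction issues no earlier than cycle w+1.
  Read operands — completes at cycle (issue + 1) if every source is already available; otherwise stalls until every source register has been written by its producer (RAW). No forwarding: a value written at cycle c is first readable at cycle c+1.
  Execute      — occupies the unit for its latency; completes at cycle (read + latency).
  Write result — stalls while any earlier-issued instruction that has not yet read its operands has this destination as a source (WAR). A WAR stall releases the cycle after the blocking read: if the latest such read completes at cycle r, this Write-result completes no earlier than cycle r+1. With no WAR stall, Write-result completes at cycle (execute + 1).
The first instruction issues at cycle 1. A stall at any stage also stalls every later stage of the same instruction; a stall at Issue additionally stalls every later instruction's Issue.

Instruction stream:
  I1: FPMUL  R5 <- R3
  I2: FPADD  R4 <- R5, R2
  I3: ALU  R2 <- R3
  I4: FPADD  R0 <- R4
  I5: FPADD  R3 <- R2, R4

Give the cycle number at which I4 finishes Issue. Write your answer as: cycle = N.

cycle = 14

c1: I1 issues→FPMUL
c2: I1 reads | I2 issues→FPADD
c3: I3 issues→ALU
c4: I3 reads
c5: I3 exec-done
c7: I1 exec-done
c8: I1 writes R5
c9: I2 reads
c10: I3 writes R2
c12: I2 exec-done
c13: I2 writes R4
c14: I4 issues→FPADD
c15: I4 reads
c18: I4 exec-done
c19: I4 writes R0
c20: I5 issues→FPADD
c21: I5 reads
c24: I5 exec-done
c25: I5 writes R3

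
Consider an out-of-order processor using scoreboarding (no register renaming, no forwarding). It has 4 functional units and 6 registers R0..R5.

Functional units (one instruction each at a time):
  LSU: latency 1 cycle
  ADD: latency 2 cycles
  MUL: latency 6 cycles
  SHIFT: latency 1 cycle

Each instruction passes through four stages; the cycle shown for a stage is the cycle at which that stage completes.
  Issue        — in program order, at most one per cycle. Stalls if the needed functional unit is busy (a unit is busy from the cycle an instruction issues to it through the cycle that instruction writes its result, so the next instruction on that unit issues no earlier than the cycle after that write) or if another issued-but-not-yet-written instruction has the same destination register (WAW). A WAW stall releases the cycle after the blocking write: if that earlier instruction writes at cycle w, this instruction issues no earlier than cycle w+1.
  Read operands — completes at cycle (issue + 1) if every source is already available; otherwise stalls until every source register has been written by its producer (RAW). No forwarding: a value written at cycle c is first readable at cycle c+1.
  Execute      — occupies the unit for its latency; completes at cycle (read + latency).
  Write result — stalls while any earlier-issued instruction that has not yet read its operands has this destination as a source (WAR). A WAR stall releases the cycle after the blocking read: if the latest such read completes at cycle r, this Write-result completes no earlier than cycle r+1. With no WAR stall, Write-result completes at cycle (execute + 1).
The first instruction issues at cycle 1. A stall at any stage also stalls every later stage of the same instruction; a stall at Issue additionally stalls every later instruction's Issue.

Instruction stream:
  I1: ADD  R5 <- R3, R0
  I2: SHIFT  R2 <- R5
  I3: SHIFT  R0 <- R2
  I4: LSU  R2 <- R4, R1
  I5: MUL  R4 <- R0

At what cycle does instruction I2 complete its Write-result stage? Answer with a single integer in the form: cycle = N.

c1: I1 issues→ADD
c2: I1 reads, I2 issues→SHIFT
c4: I1 exec-done
c5: I1 writes R5
c6: I2 reads
c7: I2 exec-done
c8: I2 writes R2
c9: I3 issues→SHIFT
c10: I3 reads, I4 issues→LSU
c11: I3 exec-done, I4 reads, I5 issues→MUL
c12: I3 writes R0, I4 exec-done
c13: I4 writes R2, I5 reads
c19: I5 exec-done
c20: I5 writes R4

cycle = 8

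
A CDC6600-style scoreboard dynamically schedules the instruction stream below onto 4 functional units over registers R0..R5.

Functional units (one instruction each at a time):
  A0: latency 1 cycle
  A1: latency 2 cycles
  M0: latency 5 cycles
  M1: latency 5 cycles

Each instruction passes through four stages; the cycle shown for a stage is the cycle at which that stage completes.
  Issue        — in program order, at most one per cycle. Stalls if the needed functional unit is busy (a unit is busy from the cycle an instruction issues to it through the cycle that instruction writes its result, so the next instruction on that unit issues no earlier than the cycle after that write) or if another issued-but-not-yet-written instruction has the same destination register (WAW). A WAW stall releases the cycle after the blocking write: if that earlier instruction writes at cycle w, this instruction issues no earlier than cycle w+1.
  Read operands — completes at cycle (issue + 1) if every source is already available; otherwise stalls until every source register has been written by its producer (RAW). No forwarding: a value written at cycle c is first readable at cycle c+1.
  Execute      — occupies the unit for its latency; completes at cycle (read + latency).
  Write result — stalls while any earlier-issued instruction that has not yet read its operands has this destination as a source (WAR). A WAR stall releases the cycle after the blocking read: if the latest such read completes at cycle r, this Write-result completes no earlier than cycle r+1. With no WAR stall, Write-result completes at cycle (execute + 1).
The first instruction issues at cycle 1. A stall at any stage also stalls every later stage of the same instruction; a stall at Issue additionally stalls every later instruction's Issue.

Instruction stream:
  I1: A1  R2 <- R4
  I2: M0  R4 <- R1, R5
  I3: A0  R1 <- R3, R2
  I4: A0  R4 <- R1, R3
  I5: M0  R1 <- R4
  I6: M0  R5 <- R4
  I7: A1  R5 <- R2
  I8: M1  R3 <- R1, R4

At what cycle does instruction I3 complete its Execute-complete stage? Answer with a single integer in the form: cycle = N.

cycle 1: I1 dispatched to A1
cycle 2: I1 operands ready | I2 dispatched to M0
cycle 3: I2 operands ready | I3 dispatched to A0
cycle 4: I1 complete
cycle 5: R2←I1
cycle 6: I3 operands ready
cycle 7: I3 complete
cycle 8: I2 complete | R1←I3
cycle 9: R4←I2
cycle 10: I4 dispatched to A0
cycle 11: I4 operands ready | I5 dispatched to M0
cycle 12: I4 complete
cycle 13: R4←I4
cycle 14: I5 operands ready
cycle 19: I5 complete
cycle 20: R1←I5
cycle 21: I6 dispatched to M0
cycle 22: I6 operands ready
cycle 27: I6 complete
cycle 28: R5←I6
cycle 29: I7 dispatched to A1
cycle 30: I7 operands ready | I8 dispatched to M1
cycle 31: I8 operands ready
cycle 32: I7 complete
cycle 33: R5←I7
cycle 36: I8 complete
cycle 37: R3←I8

cycle = 7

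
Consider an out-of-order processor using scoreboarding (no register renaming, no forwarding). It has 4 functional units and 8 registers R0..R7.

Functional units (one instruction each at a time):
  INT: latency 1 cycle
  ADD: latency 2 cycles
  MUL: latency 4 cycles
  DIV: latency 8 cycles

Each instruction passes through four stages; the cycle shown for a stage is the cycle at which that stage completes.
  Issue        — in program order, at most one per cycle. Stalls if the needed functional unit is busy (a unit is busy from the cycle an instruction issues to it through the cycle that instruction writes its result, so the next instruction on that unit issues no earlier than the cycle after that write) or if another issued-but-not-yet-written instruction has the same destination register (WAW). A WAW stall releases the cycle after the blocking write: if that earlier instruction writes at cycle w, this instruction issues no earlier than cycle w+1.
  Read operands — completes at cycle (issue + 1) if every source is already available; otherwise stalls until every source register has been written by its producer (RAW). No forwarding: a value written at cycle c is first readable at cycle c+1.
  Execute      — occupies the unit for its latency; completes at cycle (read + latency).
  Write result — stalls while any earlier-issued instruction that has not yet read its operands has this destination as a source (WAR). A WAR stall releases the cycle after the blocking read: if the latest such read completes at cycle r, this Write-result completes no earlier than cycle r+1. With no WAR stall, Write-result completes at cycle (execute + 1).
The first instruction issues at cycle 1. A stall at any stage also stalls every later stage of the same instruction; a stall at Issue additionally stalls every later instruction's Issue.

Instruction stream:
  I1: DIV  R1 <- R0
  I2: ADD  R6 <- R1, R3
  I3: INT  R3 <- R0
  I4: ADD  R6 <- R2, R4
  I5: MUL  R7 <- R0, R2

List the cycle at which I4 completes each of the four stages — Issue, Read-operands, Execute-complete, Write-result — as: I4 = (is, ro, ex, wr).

I4 = (16, 17, 19, 20)

I1: IS=1 RO=2 EX=10 WR=11
I2: IS=2 RO=12 EX=14 WR=15  [RAW R1: wait I1 write@11]
I3: IS=3 RO=4 EX=5 WR=13  [WAR R3: wait I2 read@12]
I4: IS=16 RO=17 EX=19 WR=20  [struct: ADD busy until I2 writes@15]
I5: IS=17 RO=18 EX=22 WR=23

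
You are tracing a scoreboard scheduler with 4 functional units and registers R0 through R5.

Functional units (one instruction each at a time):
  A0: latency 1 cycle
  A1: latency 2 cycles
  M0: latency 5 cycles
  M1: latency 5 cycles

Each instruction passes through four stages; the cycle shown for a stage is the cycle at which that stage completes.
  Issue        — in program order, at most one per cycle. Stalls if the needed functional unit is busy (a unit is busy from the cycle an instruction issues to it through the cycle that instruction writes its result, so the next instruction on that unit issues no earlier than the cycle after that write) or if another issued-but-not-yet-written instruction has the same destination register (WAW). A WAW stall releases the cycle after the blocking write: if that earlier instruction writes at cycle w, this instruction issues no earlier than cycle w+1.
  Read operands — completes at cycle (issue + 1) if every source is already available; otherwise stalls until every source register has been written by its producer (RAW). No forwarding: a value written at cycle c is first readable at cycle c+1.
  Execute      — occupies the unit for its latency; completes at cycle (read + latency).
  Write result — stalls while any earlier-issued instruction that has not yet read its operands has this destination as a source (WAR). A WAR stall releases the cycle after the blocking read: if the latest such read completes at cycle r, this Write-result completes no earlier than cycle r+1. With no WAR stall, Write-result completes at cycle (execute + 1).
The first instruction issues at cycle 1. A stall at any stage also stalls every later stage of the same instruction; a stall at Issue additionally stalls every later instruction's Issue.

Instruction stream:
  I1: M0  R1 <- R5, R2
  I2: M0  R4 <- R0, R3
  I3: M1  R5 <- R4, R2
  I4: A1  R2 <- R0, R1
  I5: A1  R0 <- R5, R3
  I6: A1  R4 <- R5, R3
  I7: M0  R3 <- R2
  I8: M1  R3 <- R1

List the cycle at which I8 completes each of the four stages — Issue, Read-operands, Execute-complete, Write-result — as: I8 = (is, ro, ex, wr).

I1  is:1  ro:2  ex:7  wr:8
I2  is:9  ro:10  ex:15  wr:16  — struct: M0 busy until I1 writes@8
I3  is:10  ro:17  ex:22  wr:23  — RAW R4: wait I2 write@16
I4  is:11  ro:12  ex:14  wr:18  — WAR R2: wait I3 read@17
I5  is:19  ro:24  ex:26  wr:27  — struct: A1 busy until I4 writes@18, RAW R5: wait I3 write@23
I6  is:28  ro:29  ex:31  wr:32  — struct: A1 busy until I5 writes@27
I7  is:29  ro:30  ex:35  wr:36
I8  is:37  ro:38  ex:43  wr:44  — WAW R3: wait I7 write@36

I8 = (37, 38, 43, 44)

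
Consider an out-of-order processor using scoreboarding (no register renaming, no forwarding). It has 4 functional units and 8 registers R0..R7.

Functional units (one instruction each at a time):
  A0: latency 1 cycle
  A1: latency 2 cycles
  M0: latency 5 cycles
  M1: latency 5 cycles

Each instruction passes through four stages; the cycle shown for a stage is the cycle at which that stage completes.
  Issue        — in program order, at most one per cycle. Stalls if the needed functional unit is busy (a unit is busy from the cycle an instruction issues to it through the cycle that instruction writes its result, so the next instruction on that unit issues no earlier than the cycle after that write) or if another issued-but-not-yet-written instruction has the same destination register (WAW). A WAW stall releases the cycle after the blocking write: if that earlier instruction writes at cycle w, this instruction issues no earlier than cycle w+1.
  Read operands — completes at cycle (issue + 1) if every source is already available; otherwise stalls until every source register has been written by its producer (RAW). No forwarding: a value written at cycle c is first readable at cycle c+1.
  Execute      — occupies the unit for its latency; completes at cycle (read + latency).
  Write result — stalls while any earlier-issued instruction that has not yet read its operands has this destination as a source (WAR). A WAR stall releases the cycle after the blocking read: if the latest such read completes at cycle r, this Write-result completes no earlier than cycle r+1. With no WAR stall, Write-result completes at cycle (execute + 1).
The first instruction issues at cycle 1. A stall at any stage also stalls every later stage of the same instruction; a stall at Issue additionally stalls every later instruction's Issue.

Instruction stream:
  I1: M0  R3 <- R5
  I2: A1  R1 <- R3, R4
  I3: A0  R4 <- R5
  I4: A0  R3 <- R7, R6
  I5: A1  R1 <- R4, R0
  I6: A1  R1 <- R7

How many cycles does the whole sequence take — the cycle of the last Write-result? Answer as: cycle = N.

[I1] 1/2/7/8
[I2] 2/9/11/12  (RAW R3: wait I1 write@8)
[I3] 3/4/5/10  (WAR R4: wait I2 read@9)
[I4] 11/12/13/14  (struct: A0 busy until I3 writes@10)
[I5] 13/14/16/17  (struct: A1 busy until I2 writes@12)
[I6] 18/19/21/22  (struct: A1 busy until I5 writes@17)

cycle = 22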